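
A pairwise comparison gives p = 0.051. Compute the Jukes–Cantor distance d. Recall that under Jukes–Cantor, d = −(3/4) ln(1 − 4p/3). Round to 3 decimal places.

d = −(3/4) ln(1 − 4p/3) = −0.75 ln(1 − 0.068) = −0.75 ln(0.932)
  = −0.75 × (-0.070422) = 0.052817 substitutions/site.

0.053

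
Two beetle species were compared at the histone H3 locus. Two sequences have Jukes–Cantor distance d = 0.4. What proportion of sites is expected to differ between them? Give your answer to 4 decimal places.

0.3100

p = (3/4)(1 − e^(−4d/3)) = 0.75 × (1 − e^(-0.533333)) = 0.75 × (1 − 0.586646) = 0.310016.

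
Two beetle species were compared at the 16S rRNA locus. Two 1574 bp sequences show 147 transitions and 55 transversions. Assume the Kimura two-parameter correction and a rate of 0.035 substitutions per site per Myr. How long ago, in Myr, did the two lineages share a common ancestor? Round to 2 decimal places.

2.05

P = 147/1574 ≈ 0.093393 and Q = 55/1574 ≈ 0.034943.
Under the Kimura two-parameter model, d = −½ ln(1 − 2P − Q) − ¼ ln(1 − 2Q).
1 − 2P − Q = 0.778271, giving −½ ln(0.778271) = 0.125340.
1 − 2Q = 0.930114, giving −¼ ln(0.930114) = 0.018112.
d = 0.125340 + 0.018112 = 0.143452.
Under a molecular clock d = 2μt, so t = d/(2μ) = 0.143452 / (2 × 0.035) = 2.05 Myr.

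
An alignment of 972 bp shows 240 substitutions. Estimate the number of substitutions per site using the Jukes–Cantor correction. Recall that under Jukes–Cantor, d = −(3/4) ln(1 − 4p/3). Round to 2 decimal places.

p = 240/972 ≈ 0.246914.
d = −(3/4) ln(1 − 4p/3) = −0.75 ln(1 − 0.329219) = −0.75 ln(0.670781)
  = −0.75 × (-0.399313) = 0.299485 substitutions/site.

0.30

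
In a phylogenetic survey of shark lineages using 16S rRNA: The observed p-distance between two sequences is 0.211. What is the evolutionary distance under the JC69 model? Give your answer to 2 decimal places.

0.25

d = −(3/4) ln(1 − 4p/3) = −0.75 ln(1 − 0.281333) = −0.75 ln(0.718667)
  = −0.75 × (-0.330357) = 0.247768 substitutions/site.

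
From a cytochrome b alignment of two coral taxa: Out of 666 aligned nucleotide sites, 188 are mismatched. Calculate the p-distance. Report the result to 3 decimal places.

0.282

p = 188/666 = 0.282282… ≈ 0.282 (to 3 d.p.).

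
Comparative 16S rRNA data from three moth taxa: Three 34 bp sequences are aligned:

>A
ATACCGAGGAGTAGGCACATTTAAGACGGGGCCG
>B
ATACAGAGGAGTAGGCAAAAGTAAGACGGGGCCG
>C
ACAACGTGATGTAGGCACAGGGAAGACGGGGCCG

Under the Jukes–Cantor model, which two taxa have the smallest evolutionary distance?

A–B: 4/34 differ, p = 0.118, d = 0.128.
A–C: 8/34 differ, p = 0.235, d = 0.282.
B–C: 9/34 differ, p = 0.265, d = 0.326.
The smallest distance is between A and B.

A and B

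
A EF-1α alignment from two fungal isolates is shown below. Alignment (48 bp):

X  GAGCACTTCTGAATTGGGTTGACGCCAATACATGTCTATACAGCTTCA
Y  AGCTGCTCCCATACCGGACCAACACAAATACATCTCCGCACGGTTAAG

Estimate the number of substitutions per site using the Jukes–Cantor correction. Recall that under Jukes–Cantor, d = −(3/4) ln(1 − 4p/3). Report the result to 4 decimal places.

0.9607

The sequences differ at 26 of 48 sites, so p = 26/48 ≈ 0.541667.
d = −(3/4) ln(1 − 4p/3) = −0.75 ln(1 − 0.722223) = −0.75 ln(0.277777)
  = −0.75 × (-1.280937) = 0.960703 substitutions/site.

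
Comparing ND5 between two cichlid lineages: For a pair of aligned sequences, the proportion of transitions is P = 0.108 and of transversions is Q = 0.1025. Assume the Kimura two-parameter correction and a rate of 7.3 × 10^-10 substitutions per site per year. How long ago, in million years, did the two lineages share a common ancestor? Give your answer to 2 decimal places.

Under the Kimura two-parameter model, d = −½ ln(1 − 2P − Q) − ¼ ln(1 − 2Q).
1 − 2P − Q = 0.6815, giving −½ ln(0.6815) = 0.191730.
1 − 2Q = 0.795, giving −¼ ln(0.795) = 0.057353.
d = 0.191730 + 0.057353 = 0.249083.
Under a molecular clock d = 2μt, so t = d/(2μ) = 0.249083 / (2 × 7.3 × 10^-10) = 170.60 million years.

170.60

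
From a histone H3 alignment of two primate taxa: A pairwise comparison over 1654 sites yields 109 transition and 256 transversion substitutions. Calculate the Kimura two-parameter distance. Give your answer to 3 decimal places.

P = 109/1654 ≈ 0.065901 and Q = 256/1654 ≈ 0.154776.
Under the Kimura two-parameter model, d = −½ ln(1 − 2P − Q) − ¼ ln(1 − 2Q).
1 − 2P − Q = 0.713422, giving −½ ln(0.713422) = 0.168841.
1 − 2Q = 0.690448, giving −¼ ln(0.690448) = 0.092604.
d = 0.168841 + 0.092604 = 0.261445.

0.261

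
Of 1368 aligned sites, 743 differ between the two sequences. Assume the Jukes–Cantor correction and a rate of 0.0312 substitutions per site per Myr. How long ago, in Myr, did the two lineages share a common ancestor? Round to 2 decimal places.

15.48

p = 743/1368 ≈ 0.543129.
d = −(3/4) ln(1 − 4p/3) = −0.75 ln(1 − 0.724172) = −0.75 ln(0.275828)
  = −0.75 × (-1.287978) = 0.965984 substitutions/site.
Under a molecular clock d = 2μt, so t = d/(2μ) = 0.965984 / (2 × 0.0312) = 15.48 Myr.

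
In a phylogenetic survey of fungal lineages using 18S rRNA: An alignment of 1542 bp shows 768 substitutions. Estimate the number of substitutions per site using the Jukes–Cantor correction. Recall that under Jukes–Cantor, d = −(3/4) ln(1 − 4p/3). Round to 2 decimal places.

0.82

p = 768/1542 ≈ 0.498054.
d = −(3/4) ln(1 − 4p/3) = −0.75 ln(1 − 0.664072) = −0.75 ln(0.335928)
  = −0.75 × (-1.090858) = 0.818144 substitutions/site.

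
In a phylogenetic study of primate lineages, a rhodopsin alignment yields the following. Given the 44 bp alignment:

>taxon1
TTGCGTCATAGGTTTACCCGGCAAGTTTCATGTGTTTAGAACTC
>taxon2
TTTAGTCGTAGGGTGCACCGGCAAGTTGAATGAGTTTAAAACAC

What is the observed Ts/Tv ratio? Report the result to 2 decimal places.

Transitions are A↔G and C↔T; transversions are all other mismatches.
Transitions: 2. Transversions: 10.
R = 2/10 = 0.20.

0.20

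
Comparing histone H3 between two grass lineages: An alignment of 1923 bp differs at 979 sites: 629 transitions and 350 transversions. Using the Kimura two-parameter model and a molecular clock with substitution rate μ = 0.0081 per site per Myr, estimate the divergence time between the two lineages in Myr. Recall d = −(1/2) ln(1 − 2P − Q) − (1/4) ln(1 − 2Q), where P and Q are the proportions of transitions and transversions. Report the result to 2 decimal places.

62.82

P = 629/1923 ≈ 0.327093 and Q = 350/1923 ≈ 0.182007.
Under the Kimura two-parameter model, d = −½ ln(1 − 2P − Q) − ¼ ln(1 − 2Q).
1 − 2P − Q = 0.163807, giving −½ ln(0.163807) = 0.904533.
1 − 2Q = 0.635986, giving −¼ ln(0.635986) = 0.113145.
d = 0.904533 + 0.113145 = 1.017678.
Under a molecular clock d = 2μt, so t = d/(2μ) = 1.017678 / (2 × 0.0081) = 62.82 Myr.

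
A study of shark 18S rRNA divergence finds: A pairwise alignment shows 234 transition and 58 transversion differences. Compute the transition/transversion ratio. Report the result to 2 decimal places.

R = 234/58 = 4.034482… ≈ 4.03 (to 2 d.p.).

4.03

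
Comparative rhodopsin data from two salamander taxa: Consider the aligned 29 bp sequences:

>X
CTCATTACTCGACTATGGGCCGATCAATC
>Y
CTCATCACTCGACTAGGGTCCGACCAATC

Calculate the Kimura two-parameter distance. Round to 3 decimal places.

Of 29 sites, 2 differences are transitions and 2 are transversions, so P = 2/29 ≈ 0.068966 and Q = 2/29 ≈ 0.068966.
Under the Kimura two-parameter model, d = −½ ln(1 − 2P − Q) − ¼ ln(1 − 2Q).
1 − 2P − Q = 0.793102, giving −½ ln(0.793102) = 0.115902.
1 − 2Q = 0.862068, giving −¼ ln(0.862068) = 0.037105.
d = 0.115902 + 0.037105 = 0.153007.

0.153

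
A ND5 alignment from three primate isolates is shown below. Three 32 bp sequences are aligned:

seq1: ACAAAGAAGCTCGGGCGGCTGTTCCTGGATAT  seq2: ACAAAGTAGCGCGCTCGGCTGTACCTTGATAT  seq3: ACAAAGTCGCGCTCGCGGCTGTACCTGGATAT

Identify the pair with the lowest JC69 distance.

seq2 and seq3

seq1–seq2: 6/32 differ, p = 0.188, d = 0.216.
seq1–seq3: 6/32 differ, p = 0.188, d = 0.216.
seq2–seq3: 4/32 differ, p = 0.125, d = 0.137.
The smallest distance is between seq2 and seq3.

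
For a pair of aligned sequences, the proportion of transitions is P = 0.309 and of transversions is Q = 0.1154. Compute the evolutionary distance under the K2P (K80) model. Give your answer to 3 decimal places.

Under the Kimura two-parameter model, d = −½ ln(1 − 2P − Q) − ¼ ln(1 − 2Q).
1 − 2P − Q = 0.2666, giving −½ ln(0.2666) = 0.661003.
1 − 2Q = 0.7692, giving −¼ ln(0.7692) = 0.065601.
d = 0.661003 + 0.065601 = 0.726604.

0.727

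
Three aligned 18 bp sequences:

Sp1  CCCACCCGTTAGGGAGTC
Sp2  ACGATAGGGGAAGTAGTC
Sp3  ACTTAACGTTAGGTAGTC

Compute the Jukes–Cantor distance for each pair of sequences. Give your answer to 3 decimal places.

d(Sp1,Sp2) = 0.824, d(Sp1,Sp3) = 0.441, d(Sp2,Sp3) = 0.548

Sp1–Sp2: 9/18 sites differ → p = 0.5, d = −0.75 ln(1 − 0.666667) = 0.823960 ≈ 0.824.
Sp1–Sp3: 6/18 sites differ → p ≈ 0.333333, d = −0.75 ln(1 − 0.444444) = 0.440839 ≈ 0.441.
Sp2–Sp3: 7/18 sites differ → p ≈ 0.388889, d = −0.75 ln(1 − 0.518519) = 0.548166 ≈ 0.548.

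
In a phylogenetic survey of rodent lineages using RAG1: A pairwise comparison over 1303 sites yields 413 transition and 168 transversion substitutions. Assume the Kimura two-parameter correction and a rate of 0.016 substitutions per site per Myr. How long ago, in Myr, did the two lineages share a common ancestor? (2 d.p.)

P = 413/1303 ≈ 0.316961 and Q = 168/1303 ≈ 0.128933.
Under the Kimura two-parameter model, d = −½ ln(1 − 2P − Q) − ¼ ln(1 − 2Q).
1 − 2P − Q = 0.237145, giving −½ ln(0.237145) = 0.719542.
1 − 2Q = 0.742134, giving −¼ ln(0.742134) = 0.074556.
d = 0.719542 + 0.074556 = 0.794098.
Under a molecular clock d = 2μt, so t = d/(2μ) = 0.794098 / (2 × 0.016) = 24.82 Myr.

24.82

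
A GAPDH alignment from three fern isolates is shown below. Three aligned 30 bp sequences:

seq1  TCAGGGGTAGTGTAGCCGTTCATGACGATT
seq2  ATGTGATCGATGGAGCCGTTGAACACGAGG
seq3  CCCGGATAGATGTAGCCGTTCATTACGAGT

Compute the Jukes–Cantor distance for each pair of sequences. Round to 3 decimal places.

seq1–seq2: 15/30 sites differ → p = 0.5, d = −0.75 ln(1 − 0.666667) = 0.823960 ≈ 0.824.
seq1–seq3: 9/30 sites differ → p = 0.3, d = −0.75 ln(1 − 0.4) = 0.383119 ≈ 0.383.
seq2–seq3: 10/30 sites differ → p ≈ 0.333333, d = −0.75 ln(1 − 0.444444) = 0.440839 ≈ 0.441.

d(seq1,seq2) = 0.824, d(seq1,seq3) = 0.383, d(seq2,seq3) = 0.441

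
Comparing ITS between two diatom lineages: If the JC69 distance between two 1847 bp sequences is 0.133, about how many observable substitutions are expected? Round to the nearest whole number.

Invert JC69: p = (3/4)(1 − e^(−4d/3)) = 0.75 × (1 − e^(-0.177333)) = 0.75 × (1 − 0.837501) = 0.121874.
Expected differing sites = pL ≈ 0.121874 × 1847 = 225.101278 ≈ 225.

225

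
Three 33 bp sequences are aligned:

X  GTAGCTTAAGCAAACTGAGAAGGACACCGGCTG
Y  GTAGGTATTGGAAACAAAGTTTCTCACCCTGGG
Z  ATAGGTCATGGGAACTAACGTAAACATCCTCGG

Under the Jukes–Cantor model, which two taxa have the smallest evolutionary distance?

Y and Z

X–Y: 16/33 differ, p = 0.485, d = 0.780.
X–Z: 16/33 differ, p = 0.485, d = 0.780.
Y–Z: 12/33 differ, p = 0.364, d = 0.497.
The smallest distance is between Y and Z.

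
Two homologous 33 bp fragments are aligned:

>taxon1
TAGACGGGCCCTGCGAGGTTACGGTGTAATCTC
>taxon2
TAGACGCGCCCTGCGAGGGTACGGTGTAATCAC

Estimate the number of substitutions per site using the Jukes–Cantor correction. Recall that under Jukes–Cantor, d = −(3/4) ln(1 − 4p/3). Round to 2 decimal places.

0.10

The sequences differ at 3 of 33 sites (7, 19, 32), so p = 3/33 ≈ 0.090909.
d = −(3/4) ln(1 − 4p/3) = −0.75 ln(1 − 0.121212) = −0.75 ln(0.878788)
  = −0.75 × (-0.129212) = 0.096909 substitutions/site.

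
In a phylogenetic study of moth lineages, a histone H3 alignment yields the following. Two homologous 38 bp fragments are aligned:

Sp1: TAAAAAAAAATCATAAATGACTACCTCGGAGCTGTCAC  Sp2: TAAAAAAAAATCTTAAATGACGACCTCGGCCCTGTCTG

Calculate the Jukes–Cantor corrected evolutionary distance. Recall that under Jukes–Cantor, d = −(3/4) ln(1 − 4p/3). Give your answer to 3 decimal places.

0.177

The sequences differ at 6 of 38 sites (13, 22, 30, 31, 37, 38), so p = 6/38 ≈ 0.157895.
d = −(3/4) ln(1 − 4p/3) = −0.75 ln(1 − 0.210527) = −0.75 ln(0.789473)
  = −0.75 × (-0.236390) = 0.177293 substitutions/site.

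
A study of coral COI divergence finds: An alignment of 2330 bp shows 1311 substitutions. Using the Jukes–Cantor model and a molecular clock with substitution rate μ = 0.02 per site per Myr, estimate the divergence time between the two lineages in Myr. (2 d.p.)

26.01

p = 1311/2330 ≈ 0.562661.
d = −(3/4) ln(1 − 4p/3) = −0.75 ln(1 − 0.750215) = −0.75 ln(0.249785)
  = −0.75 × (-1.387155) = 1.040366 substitutions/site.
Under a molecular clock d = 2μt, so t = d/(2μ) = 1.040366 / (2 × 0.02) = 26.01 Myr.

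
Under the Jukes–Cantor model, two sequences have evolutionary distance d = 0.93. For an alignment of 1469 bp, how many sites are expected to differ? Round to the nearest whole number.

783

Invert JC69: p = (3/4)(1 − e^(−4d/3)) = 0.75 × (1 − e^(-1.24)) = 0.75 × (1 − 0.289384) = 0.532962.
Expected differing sites = pL ≈ 0.532962 × 1469 = 782.921178 ≈ 783.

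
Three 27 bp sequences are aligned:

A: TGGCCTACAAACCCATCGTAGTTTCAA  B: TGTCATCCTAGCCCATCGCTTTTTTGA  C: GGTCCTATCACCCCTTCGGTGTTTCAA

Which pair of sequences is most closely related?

A–B: 10/27 differ, p = 0.370, d = 0.511.
A–C: 8/27 differ, p = 0.296, d = 0.377.
B–C: 11/27 differ, p = 0.407, d = 0.588.
The smallest distance is between A and C.

A and C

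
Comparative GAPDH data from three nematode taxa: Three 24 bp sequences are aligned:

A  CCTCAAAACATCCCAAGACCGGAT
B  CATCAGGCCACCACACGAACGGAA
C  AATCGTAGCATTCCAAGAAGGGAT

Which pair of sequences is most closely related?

A–B: 9/24 differ, p = 0.375, d = 0.520.
A–C: 8/24 differ, p = 0.333, d = 0.441.
B–C: 11/24 differ, p = 0.458, d = 0.708.
The smallest distance is between A and C.

A and C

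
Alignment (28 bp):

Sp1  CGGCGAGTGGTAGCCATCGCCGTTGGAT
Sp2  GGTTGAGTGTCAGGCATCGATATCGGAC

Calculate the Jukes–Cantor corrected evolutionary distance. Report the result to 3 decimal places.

The sequences differ at 11 of 28 sites, so p = 11/28 ≈ 0.392857.
d = −(3/4) ln(1 − 4p/3) = −0.75 ln(1 − 0.523809) = −0.75 ln(0.476191)
  = −0.75 × (-0.741936) = 0.556452 substitutions/site.

0.556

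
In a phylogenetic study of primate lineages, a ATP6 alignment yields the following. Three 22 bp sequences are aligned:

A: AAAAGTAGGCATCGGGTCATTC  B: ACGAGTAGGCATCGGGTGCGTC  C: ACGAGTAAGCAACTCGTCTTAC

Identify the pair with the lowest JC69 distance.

A–B: 5/22 differ, p = 0.227, d = 0.271.
A–C: 8/22 differ, p = 0.364, d = 0.497.
B–C: 8/22 differ, p = 0.364, d = 0.497.
The smallest distance is between A and B.

A and B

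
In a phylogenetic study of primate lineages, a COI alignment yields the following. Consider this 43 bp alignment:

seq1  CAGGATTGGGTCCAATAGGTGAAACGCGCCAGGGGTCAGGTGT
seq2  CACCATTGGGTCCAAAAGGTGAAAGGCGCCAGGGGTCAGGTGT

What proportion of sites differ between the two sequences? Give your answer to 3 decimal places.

The sequences differ at 4 of 43 positions (sites 3, 4, 16, 25).
p = 4/43 = 0.093023… ≈ 0.093 (to 3 d.p.).

0.093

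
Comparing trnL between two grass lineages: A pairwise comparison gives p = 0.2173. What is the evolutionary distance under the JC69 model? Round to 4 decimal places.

0.2566

d = −(3/4) ln(1 − 4p/3) = −0.75 ln(1 − 0.289733) = −0.75 ln(0.710267)
  = −0.75 × (-0.342114) = 0.256586 substitutions/site.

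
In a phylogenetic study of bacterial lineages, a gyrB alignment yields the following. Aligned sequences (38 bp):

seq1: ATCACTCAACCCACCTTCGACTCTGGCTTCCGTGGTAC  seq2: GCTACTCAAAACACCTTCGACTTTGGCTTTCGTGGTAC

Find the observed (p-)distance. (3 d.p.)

0.184

The sequences differ at 7 of 38 positions (sites 1, 2, 3, 10, 11, 23, 30).
p = 7/38 = 0.184210… ≈ 0.184 (to 3 d.p.).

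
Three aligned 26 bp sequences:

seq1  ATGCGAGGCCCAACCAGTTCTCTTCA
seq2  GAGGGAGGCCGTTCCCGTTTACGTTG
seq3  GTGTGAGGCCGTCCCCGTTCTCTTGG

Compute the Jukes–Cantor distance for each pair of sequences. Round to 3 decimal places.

seq1–seq2: 12/26 sites differ → p ≈ 0.461538, d = −0.75 ln(1 − 0.615384) = 0.716632 ≈ 0.717.
seq1–seq3: 8/26 sites differ → p ≈ 0.307692, d = −0.75 ln(1 − 0.410256) = 0.396050 ≈ 0.396.
seq2–seq3: 7/26 sites differ → p ≈ 0.269231, d = −0.75 ln(1 − 0.358975) = 0.333515 ≈ 0.334.

d(seq1,seq2) = 0.717, d(seq1,seq3) = 0.396, d(seq2,seq3) = 0.334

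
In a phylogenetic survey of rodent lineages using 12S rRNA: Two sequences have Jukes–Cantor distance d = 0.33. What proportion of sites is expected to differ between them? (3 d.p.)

0.267

p = (3/4)(1 − e^(−4d/3)) = 0.75 × (1 − e^(-0.44)) = 0.75 × (1 − 0.644036) = 0.266973.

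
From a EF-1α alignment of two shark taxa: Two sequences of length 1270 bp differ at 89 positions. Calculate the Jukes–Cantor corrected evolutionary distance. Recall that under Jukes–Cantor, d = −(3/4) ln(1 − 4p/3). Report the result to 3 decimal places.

0.074

p = 89/1270 ≈ 0.070079.
d = −(3/4) ln(1 − 4p/3) = −0.75 ln(1 − 0.093439) = −0.75 ln(0.906561)
  = −0.75 × (-0.098097) = 0.073573 substitutions/site.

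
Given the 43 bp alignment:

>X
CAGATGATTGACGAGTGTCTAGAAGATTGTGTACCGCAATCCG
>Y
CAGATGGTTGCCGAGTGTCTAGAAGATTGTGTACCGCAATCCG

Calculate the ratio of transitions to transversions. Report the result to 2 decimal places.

1.00

Transitions are A↔G and C↔T; transversions are all other mismatches.
Transitions: 1. Transversions: 1.
R = 1/1 = 1.00.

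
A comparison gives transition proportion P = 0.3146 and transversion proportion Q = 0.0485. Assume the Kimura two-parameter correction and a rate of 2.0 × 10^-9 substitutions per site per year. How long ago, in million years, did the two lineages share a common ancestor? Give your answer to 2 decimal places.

147.91

Under the Kimura two-parameter model, d = −½ ln(1 − 2P − Q) − ¼ ln(1 − 2Q).
1 − 2P − Q = 0.3223, giving −½ ln(0.3223) = 0.566136.
1 − 2Q = 0.903, giving −¼ ln(0.903) = 0.025508.
d = 0.566136 + 0.025508 = 0.591644.
Under a molecular clock d = 2μt, so t = d/(2μ) = 0.591644 / (2 × 2.0 × 10^-9) = 147.91 million years.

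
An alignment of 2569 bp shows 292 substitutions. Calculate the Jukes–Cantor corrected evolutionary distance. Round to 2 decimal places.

0.12

p = 292/2569 ≈ 0.113663.
d = −(3/4) ln(1 − 4p/3) = −0.75 ln(1 − 0.151551) = −0.75 ln(0.848449)
  = −0.75 × (-0.164345) = 0.123259 substitutions/site.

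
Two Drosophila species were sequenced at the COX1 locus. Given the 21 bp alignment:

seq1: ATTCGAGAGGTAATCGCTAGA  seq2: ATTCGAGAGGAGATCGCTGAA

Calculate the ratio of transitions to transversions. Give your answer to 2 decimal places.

3.00

Transitions are A↔G and C↔T; transversions are all other mismatches.
Transitions: 3. Transversions: 1.
R = 3/1 = 3.00.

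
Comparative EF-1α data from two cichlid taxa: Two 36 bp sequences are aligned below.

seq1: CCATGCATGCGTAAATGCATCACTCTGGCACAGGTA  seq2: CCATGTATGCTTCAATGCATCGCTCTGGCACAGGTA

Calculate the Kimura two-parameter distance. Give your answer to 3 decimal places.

0.121

Of 36 sites, 2 differences are transitions and 2 are transversions, so P = 2/36 ≈ 0.055556 and Q = 2/36 ≈ 0.055556.
Under the Kimura two-parameter model, d = −½ ln(1 − 2P − Q) − ¼ ln(1 − 2Q).
1 − 2P − Q = 0.833332, giving −½ ln(0.833332) = 0.091162.
1 − 2Q = 0.888888, giving −¼ ln(0.888888) = 0.029446.
d = 0.091162 + 0.029446 = 0.120608.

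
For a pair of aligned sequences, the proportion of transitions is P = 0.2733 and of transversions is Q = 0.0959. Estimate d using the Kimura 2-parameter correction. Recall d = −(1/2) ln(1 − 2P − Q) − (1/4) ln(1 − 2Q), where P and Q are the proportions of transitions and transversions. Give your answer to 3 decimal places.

0.568

Under the Kimura two-parameter model, d = −½ ln(1 − 2P − Q) − ¼ ln(1 − 2Q).
1 − 2P − Q = 0.3575, giving −½ ln(0.3575) = 0.514310.
1 − 2Q = 0.8082, giving −¼ ln(0.8082) = 0.053236.
d = 0.514310 + 0.053236 = 0.567546.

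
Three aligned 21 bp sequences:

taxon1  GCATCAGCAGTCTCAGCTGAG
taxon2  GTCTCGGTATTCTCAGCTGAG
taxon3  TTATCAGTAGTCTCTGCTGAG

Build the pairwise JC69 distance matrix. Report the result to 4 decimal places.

d(taxon1,taxon2) = 0.2865, d(taxon1,taxon3) = 0.2197, d(taxon2,taxon3) = 0.2865

taxon1–taxon2: 5/21 sites differ → p ≈ 0.238095, d = −0.75 ln(1 − 0.31746) = 0.286451 ≈ 0.2865.
taxon1–taxon3: 4/21 sites differ → p ≈ 0.190476, d = −0.75 ln(1 − 0.253968) = 0.219740 ≈ 0.2197.
taxon2–taxon3: 5/21 sites differ → p ≈ 0.238095, d = −0.75 ln(1 − 0.31746) = 0.286451 ≈ 0.2865.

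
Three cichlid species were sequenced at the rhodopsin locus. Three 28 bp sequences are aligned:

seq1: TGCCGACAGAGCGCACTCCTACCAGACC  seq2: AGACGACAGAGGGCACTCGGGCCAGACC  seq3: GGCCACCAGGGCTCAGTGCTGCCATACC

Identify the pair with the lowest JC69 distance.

seq1 and seq2

seq1–seq2: 6/28 differ, p = 0.214, d = 0.252.
seq1–seq3: 9/28 differ, p = 0.321, d = 0.420.
seq2–seq3: 12/28 differ, p = 0.429, d = 0.635.
The smallest distance is between seq1 and seq2.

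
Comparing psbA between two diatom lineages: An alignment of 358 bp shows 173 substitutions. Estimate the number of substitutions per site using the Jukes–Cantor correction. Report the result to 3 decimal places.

p = 173/358 ≈ 0.48324.
d = −(3/4) ln(1 − 4p/3) = −0.75 ln(1 − 0.64432) = −0.75 ln(0.35568)
  = −0.75 × (-1.033724) = 0.775293 substitutions/site.

0.775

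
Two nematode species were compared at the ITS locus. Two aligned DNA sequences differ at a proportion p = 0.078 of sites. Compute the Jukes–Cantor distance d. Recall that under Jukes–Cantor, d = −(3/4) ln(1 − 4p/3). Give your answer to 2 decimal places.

d = −(3/4) ln(1 − 4p/3) = −0.75 ln(1 − 0.104) = −0.75 ln(0.896)
  = −0.75 × (-0.109815) = 0.082361 substitutions/site.

0.08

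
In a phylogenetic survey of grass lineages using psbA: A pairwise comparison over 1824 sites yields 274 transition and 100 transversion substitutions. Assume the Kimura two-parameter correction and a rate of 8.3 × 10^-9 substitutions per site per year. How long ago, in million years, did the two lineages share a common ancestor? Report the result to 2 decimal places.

14.97

P = 274/1824 ≈ 0.150219 and Q = 100/1824 ≈ 0.054825.
Under the Kimura two-parameter model, d = −½ ln(1 − 2P − Q) − ¼ ln(1 − 2Q).
1 − 2P − Q = 0.644737, giving −½ ln(0.644737) = 0.219456.
1 − 2Q = 0.89035, giving −¼ ln(0.89035) = 0.029035.
d = 0.219456 + 0.029035 = 0.248491.
Under a molecular clock d = 2μt, so t = d/(2μ) = 0.248491 / (2 × 8.3 × 10^-9) = 14.97 million years.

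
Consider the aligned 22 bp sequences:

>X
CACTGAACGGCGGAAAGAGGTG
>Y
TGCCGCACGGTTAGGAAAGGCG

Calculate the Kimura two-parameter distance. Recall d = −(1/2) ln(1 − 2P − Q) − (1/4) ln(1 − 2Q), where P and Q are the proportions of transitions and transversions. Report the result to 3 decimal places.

1.249

Of 22 sites, 9 differences are transitions and 2 are transversions, so P = 9/22 ≈ 0.409091 and Q = 2/22 ≈ 0.090909.
Under the Kimura two-parameter model, d = −½ ln(1 − 2P − Q) − ¼ ln(1 − 2Q).
1 − 2P − Q = 0.090909, giving −½ ln(0.090909) = 1.198948.
1 − 2Q = 0.818182, giving −¼ ln(0.818182) = 0.050168.
d = 1.198948 + 0.050168 = 1.249116.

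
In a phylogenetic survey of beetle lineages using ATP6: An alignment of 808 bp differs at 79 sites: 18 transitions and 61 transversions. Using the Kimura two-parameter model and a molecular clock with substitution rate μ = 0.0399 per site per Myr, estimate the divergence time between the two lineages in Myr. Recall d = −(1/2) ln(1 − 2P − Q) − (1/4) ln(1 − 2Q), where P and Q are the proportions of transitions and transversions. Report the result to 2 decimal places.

P = 18/808 ≈ 0.022277 and Q = 61/808 ≈ 0.075495.
Under the Kimura two-parameter model, d = −½ ln(1 − 2P − Q) − ¼ ln(1 − 2Q).
1 − 2P − Q = 0.879951, giving −½ ln(0.879951) = 0.063945.
1 − 2Q = 0.84901, giving −¼ ln(0.84901) = 0.040921.
d = 0.063945 + 0.040921 = 0.104866.
Under a molecular clock d = 2μt, so t = d/(2μ) = 0.104866 / (2 × 0.0399) = 1.31 Myr.

1.31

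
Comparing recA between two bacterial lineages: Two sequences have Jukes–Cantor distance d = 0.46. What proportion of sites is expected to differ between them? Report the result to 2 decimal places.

0.34

p = (3/4)(1 − e^(−4d/3)) = 0.75 × (1 − e^(-0.613333)) = 0.75 × (1 − 0.541543) = 0.343843.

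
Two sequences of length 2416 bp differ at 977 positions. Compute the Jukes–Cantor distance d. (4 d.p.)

0.5811

p = 977/2416 ≈ 0.404387.
d = −(3/4) ln(1 − 4p/3) = −0.75 ln(1 − 0.539183) = −0.75 ln(0.460817)
  = −0.75 × (-0.774754) = 0.581066 substitutions/site.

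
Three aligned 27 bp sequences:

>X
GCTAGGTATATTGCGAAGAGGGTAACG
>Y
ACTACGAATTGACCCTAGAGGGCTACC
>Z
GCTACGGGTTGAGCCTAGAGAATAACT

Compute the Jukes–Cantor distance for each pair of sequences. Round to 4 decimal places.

d(X,Y) = 0.6735, d(X,Z) = 0.5876, d(Y,Z) = 0.4408

X–Y: 12/27 sites differ → p ≈ 0.444444, d = −0.75 ln(1 − 0.592592) = 0.673455 ≈ 0.6735.
X–Z: 11/27 sites differ → p ≈ 0.407407, d = −0.75 ln(1 − 0.543209) = 0.587647 ≈ 0.5876.
Y–Z: 9/27 sites differ → p ≈ 0.333333, d = −0.75 ln(1 − 0.444444) = 0.440839 ≈ 0.4408.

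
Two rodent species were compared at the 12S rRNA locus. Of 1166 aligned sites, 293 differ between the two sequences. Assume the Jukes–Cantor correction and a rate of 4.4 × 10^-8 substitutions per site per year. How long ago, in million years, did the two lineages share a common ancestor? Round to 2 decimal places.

3.48

p = 293/1166 ≈ 0.251286.
d = −(3/4) ln(1 − 4p/3) = −0.75 ln(1 − 0.335048) = −0.75 ln(0.664952)
  = −0.75 × (-0.408040) = 0.306030 substitutions/site.
Under a molecular clock d = 2μt, so t = d/(2μ) = 0.306030 / (2 × 4.4 × 10^-8) = 3.48 million years.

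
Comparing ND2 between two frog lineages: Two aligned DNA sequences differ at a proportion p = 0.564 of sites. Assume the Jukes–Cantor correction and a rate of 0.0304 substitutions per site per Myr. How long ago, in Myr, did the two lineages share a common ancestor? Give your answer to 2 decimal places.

d = −(3/4) ln(1 − 4p/3) = −0.75 ln(1 − 0.752) = −0.75 ln(0.248)
  = −0.75 × (-1.394327) = 1.045745 substitutions/site.
Under a molecular clock d = 2μt, so t = d/(2μ) = 1.045745 / (2 × 0.0304) = 17.20 Myr.

17.20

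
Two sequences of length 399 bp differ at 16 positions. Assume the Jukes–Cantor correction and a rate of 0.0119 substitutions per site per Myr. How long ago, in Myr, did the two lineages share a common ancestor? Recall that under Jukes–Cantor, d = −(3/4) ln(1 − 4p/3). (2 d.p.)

1.73

p = 16/399 ≈ 0.0401.
d = −(3/4) ln(1 − 4p/3) = −0.75 ln(1 − 0.053467) = −0.75 ln(0.946533)
  = −0.75 × (-0.054949) = 0.041212 substitutions/site.
Under a molecular clock d = 2μt, so t = d/(2μ) = 0.041212 / (2 × 0.0119) = 1.73 Myr.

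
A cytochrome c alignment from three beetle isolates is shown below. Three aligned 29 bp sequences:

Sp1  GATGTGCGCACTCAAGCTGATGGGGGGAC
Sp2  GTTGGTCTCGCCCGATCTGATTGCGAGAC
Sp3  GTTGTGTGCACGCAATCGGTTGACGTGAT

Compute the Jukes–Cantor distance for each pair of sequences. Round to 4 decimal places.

Sp1–Sp2: 11/29 sites differ → p ≈ 0.37931, d = −0.75 ln(1 − 0.505747) = 0.528531 ≈ 0.5285.
Sp1–Sp3: 10/29 sites differ → p ≈ 0.344828, d = −0.75 ln(1 − 0.459771) = 0.461822 ≈ 0.4618.
Sp2–Sp3: 13/29 sites differ → p ≈ 0.448276, d = −0.75 ln(1 − 0.597701) = 0.682920 ≈ 0.6829.

d(Sp1,Sp2) = 0.5285, d(Sp1,Sp3) = 0.4618, d(Sp2,Sp3) = 0.6829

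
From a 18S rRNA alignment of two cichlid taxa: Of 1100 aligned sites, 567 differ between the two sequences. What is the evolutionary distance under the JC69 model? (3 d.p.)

0.872

p = 567/1100 ≈ 0.515455.
d = −(3/4) ln(1 − 4p/3) = −0.75 ln(1 − 0.687273) = −0.75 ln(0.312727)
  = −0.75 × (-1.162425) = 0.871819 substitutions/site.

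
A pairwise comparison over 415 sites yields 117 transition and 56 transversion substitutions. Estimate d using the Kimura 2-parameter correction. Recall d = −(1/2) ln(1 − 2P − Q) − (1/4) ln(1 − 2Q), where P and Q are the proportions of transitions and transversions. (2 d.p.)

P = 117/415 ≈ 0.281928 and Q = 56/415 ≈ 0.13494.
Under the Kimura two-parameter model, d = −½ ln(1 − 2P − Q) − ¼ ln(1 − 2Q).
1 − 2P − Q = 0.301204, giving −½ ln(0.301204) = 0.599984.
1 − 2Q = 0.73012, giving −¼ ln(0.73012) = 0.078637.
d = 0.599984 + 0.078637 = 0.678621.

0.68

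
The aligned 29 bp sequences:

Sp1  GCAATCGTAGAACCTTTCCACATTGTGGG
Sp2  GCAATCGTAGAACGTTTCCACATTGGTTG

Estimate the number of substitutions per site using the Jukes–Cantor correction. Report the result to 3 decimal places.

0.152

The sequences differ at 4 of 29 sites (14, 26, 27, 28), so p = 4/29 ≈ 0.137931.
d = −(3/4) ln(1 − 4p/3) = −0.75 ln(1 − 0.183908) = −0.75 ln(0.816092)
  = −0.75 × (-0.203228) = 0.152421 substitutions/site.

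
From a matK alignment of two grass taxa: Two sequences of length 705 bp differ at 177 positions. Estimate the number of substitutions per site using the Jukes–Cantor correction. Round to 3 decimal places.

0.306

p = 177/705 ≈ 0.251064.
d = −(3/4) ln(1 − 4p/3) = −0.75 ln(1 − 0.334752) = −0.75 ln(0.665248)
  = −0.75 × (-0.407595) = 0.305696 substitutions/site.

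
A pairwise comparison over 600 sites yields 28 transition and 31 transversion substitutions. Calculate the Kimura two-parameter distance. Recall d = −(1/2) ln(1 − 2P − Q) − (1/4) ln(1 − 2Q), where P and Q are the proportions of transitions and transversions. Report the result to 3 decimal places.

0.106

P = 28/600 ≈ 0.046667 and Q = 31/600 ≈ 0.051667.
Under the Kimura two-parameter model, d = −½ ln(1 − 2P − Q) − ¼ ln(1 − 2Q).
1 − 2P − Q = 0.854999, giving −½ ln(0.854999) = 0.078327.
1 − 2Q = 0.896666, giving −¼ ln(0.896666) = 0.027268.
d = 0.078327 + 0.027268 = 0.105595.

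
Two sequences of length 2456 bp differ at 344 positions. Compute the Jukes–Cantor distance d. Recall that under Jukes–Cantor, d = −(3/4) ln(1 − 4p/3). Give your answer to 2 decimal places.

0.16

p = 344/2456 ≈ 0.140065.
d = −(3/4) ln(1 − 4p/3) = −0.75 ln(1 − 0.186753) = −0.75 ln(0.813247)
  = −0.75 × (-0.206720) = 0.155040 substitutions/site.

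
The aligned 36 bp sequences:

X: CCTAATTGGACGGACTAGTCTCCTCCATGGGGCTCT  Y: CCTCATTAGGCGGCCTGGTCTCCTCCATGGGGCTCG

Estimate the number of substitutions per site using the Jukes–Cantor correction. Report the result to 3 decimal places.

0.188

The sequences differ at 6 of 36 sites (4, 8, 10, 14, 17, 36), so p = 6/36 ≈ 0.166667.
d = −(3/4) ln(1 − 4p/3) = −0.75 ln(1 − 0.222223) = −0.75 ln(0.777777)
  = −0.75 × (-0.251315) = 0.188486 substitutions/site.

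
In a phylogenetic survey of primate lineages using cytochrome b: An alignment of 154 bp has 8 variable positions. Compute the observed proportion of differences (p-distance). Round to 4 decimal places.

0.0519

p = 8/154 = 0.051948… ≈ 0.0519 (to 4 d.p.).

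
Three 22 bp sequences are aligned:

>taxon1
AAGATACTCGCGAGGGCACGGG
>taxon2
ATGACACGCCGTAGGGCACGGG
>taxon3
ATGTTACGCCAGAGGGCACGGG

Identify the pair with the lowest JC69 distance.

taxon2 and taxon3

taxon1–taxon2: 6/22 differ, p = 0.273, d = 0.339.
taxon1–taxon3: 5/22 differ, p = 0.227, d = 0.271.
taxon2–taxon3: 4/22 differ, p = 0.182, d = 0.208.
The smallest distance is between taxon2 and taxon3.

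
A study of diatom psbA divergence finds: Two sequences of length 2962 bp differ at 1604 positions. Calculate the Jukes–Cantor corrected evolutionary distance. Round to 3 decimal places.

0.960

p = 1604/2962 ≈ 0.541526.
d = −(3/4) ln(1 − 4p/3) = −0.75 ln(1 − 0.722035) = −0.75 ln(0.277965)
  = −0.75 × (-1.280260) = 0.960195 substitutions/site.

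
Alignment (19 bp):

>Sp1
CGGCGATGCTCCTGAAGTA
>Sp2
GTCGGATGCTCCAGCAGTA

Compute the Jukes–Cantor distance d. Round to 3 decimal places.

0.410

The sequences differ at 6 of 19 sites (1, 2, 3, 4, 13, 15), so p = 6/19 ≈ 0.315789.
d = −(3/4) ln(1 − 4p/3) = −0.75 ln(1 − 0.421052) = −0.75 ln(0.578948)
  = −0.75 × (-0.546543) = 0.409907 substitutions/site.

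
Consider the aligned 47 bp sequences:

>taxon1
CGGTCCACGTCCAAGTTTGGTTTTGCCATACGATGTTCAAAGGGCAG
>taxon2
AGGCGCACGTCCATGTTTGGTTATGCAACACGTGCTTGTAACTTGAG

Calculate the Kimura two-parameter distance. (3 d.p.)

Of 47 sites, 2 differences are transitions and 14 are transversions, so P = 2/47 ≈ 0.042553 and Q = 14/47 ≈ 0.297872.
Under the Kimura two-parameter model, d = −½ ln(1 − 2P − Q) − ¼ ln(1 − 2Q).
1 − 2P − Q = 0.617022, giving −½ ln(0.617022) = 0.241425.
1 − 2Q = 0.404256, giving −¼ ln(0.404256) = 0.226427.
d = 0.241425 + 0.226427 = 0.467852.

0.468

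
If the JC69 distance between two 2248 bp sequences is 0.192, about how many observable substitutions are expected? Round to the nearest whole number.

Invert JC69: p = (3/4)(1 − e^(−4d/3)) = 0.75 × (1 − e^(-0.256)) = 0.75 × (1 − 0.774142) = 0.169394.
Expected differing sites = pL ≈ 0.169394 × 2248 = 380.797712 ≈ 381.

381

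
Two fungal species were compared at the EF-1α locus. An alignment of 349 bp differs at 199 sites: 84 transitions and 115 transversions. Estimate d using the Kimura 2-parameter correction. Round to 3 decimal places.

1.102

P = 84/349 ≈ 0.240688 and Q = 115/349 ≈ 0.329513.
Under the Kimura two-parameter model, d = −½ ln(1 − 2P − Q) − ¼ ln(1 − 2Q).
1 − 2P − Q = 0.189111, giving −½ ln(0.189111) = 0.832711.
1 − 2Q = 0.340974, giving −¼ ln(0.340974) = 0.268987.
d = 0.832711 + 0.268987 = 1.101698.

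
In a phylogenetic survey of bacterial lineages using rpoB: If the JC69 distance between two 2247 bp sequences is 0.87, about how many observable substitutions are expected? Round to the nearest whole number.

Invert JC69: p = (3/4)(1 − e^(−4d/3)) = 0.75 × (1 − e^(-1.16)) = 0.75 × (1 − 0.313486) = 0.514886.
Expected differing sites = pL ≈ 0.514886 × 2247 = 1156.948842 ≈ 1157.

1157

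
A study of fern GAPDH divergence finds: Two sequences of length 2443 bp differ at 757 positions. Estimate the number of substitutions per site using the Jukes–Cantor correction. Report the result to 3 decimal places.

0.400

p = 757/2443 ≈ 0.309865.
d = −(3/4) ln(1 − 4p/3) = −0.75 ln(1 − 0.413153) = −0.75 ln(0.586847)
  = −0.75 × (-0.532991) = 0.399743 substitutions/site.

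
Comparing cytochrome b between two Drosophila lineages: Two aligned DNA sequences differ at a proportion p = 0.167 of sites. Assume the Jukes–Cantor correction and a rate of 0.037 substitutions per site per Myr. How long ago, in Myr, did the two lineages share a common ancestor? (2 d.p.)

d = −(3/4) ln(1 − 4p/3) = −0.75 ln(1 − 0.222667) = −0.75 ln(0.777333)
  = −0.75 × (-0.251886) = 0.188915 substitutions/site.
Under a molecular clock d = 2μt, so t = d/(2μ) = 0.188915 / (2 × 0.037) = 2.55 Myr.

2.55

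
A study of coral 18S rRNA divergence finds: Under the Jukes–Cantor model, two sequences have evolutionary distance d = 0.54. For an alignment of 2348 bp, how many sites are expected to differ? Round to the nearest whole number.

904

Invert JC69: p = (3/4)(1 − e^(−4d/3)) = 0.75 × (1 − e^(-0.72)) = 0.75 × (1 − 0.486752) = 0.384936.
Expected differing sites = pL ≈ 0.384936 × 2348 = 903.829728 ≈ 904.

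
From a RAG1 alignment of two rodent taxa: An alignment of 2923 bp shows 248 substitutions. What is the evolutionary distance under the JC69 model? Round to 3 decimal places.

0.090

p = 248/2923 ≈ 0.084844.
d = −(3/4) ln(1 − 4p/3) = −0.75 ln(1 − 0.113125) = −0.75 ln(0.886875)
  = −0.75 × (-0.120051) = 0.090038 substitutions/site.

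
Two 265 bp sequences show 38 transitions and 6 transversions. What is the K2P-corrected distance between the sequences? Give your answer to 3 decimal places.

P = 38/265 ≈ 0.143396 and Q = 6/265 ≈ 0.022642.
Under the Kimura two-parameter model, d = −½ ln(1 − 2P − Q) − ¼ ln(1 − 2Q).
1 − 2P − Q = 0.690566, giving −½ ln(0.690566) = 0.185122.
1 − 2Q = 0.954716, giving −¼ ln(0.954716) = 0.011585.
d = 0.185122 + 0.011585 = 0.196707.

0.197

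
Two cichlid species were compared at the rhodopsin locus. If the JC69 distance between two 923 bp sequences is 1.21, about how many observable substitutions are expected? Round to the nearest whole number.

Invert JC69: p = (3/4)(1 − e^(−4d/3)) = 0.75 × (1 − e^(-1.613333)) = 0.75 × (1 − 0.199222) = 0.600584.
Expected differing sites = pL ≈ 0.600584 × 923 = 554.339032 ≈ 554.

554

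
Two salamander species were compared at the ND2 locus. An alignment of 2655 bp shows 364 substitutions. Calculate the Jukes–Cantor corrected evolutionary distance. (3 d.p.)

0.151

p = 364/2655 ≈ 0.1371.
d = −(3/4) ln(1 − 4p/3) = −0.75 ln(1 − 0.1828) = −0.75 ln(0.8172)
  = −0.75 × (-0.201871) = 0.151403 substitutions/site.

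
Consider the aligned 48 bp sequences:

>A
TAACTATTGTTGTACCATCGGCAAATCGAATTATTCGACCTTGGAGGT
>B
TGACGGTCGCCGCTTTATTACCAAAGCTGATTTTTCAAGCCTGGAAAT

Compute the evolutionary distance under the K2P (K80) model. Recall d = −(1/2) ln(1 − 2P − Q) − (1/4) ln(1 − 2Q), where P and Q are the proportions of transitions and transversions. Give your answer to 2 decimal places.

Of 48 sites, 15 differences are transitions and 7 are transversions, so P = 15/48 = 0.3125 and Q = 7/48 ≈ 0.145833.
Under the Kimura two-parameter model, d = −½ ln(1 − 2P − Q) − ¼ ln(1 − 2Q).
1 − 2P − Q = 0.229167, giving −½ ln(0.229167) = 0.736652.
1 − 2Q = 0.708334, giving −¼ ln(0.708334) = 0.086210.
d = 0.736652 + 0.086210 = 0.822862.

0.82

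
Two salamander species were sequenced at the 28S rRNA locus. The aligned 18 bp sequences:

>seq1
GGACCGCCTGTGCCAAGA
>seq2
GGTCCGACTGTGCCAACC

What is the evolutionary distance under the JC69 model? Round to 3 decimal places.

0.264

The sequences differ at 4 of 18 sites (3, 7, 17, 18), so p = 4/18 ≈ 0.222222.
d = −(3/4) ln(1 − 4p/3) = −0.75 ln(1 − 0.296296) = −0.75 ln(0.703704)
  = −0.75 × (-0.351397) = 0.263548 substitutions/site.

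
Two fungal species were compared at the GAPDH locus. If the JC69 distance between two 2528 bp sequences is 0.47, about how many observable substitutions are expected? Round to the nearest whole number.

Invert JC69: p = (3/4)(1 − e^(−4d/3)) = 0.75 × (1 − e^(-0.626667)) = 0.75 × (1 − 0.534370) = 0.349223.
Expected differing sites = pL ≈ 0.349223 × 2528 = 882.835744 ≈ 883.

883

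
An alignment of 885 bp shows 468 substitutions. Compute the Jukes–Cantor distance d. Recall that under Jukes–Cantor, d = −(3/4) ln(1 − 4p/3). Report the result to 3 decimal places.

0.916

p = 468/885 ≈ 0.528814.
d = −(3/4) ln(1 − 4p/3) = −0.75 ln(1 − 0.705085) = −0.75 ln(0.294915)
  = −0.75 × (-1.221068) = 0.915801 substitutions/site.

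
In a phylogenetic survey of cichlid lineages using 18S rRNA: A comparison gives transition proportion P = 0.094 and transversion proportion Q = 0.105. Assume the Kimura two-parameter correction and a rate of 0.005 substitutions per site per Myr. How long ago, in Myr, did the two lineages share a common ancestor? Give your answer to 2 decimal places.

Under the Kimura two-parameter model, d = −½ ln(1 − 2P − Q) − ¼ ln(1 − 2Q).
1 − 2P − Q = 0.707, giving −½ ln(0.707) = 0.173362.
1 − 2Q = 0.79, giving −¼ ln(0.79) = 0.058931.
d = 0.173362 + 0.058931 = 0.232293.
Under a molecular clock d = 2μt, so t = d/(2μ) = 0.232293 / (2 × 0.005) = 23.23 Myr.

23.23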